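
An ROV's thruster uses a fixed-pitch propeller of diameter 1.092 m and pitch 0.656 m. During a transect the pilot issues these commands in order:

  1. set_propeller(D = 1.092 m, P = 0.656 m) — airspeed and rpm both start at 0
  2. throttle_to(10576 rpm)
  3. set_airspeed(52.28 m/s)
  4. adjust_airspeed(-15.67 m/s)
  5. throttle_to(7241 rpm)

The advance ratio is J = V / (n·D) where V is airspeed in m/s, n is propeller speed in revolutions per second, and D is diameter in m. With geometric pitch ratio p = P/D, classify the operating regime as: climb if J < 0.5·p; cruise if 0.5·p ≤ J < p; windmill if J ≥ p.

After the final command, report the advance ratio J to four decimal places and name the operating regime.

J = 0.2778, regime = climb

set_propeller: D = 1.092 m, P = 0.656 m (p = P/D = 0.600733); state ← (V=0, rpm=0)
throttle_to(10576): rpm ← 10576
set_airspeed(52.28): V ← 52.28 m/s
adjust_airspeed(-15.67): V ← 52.28 -15.67 = 36.61 m/s
throttle_to(7241): rpm ← 7241
final state: V = 36.61 m/s, rpm = 7241 → n = rpm/60 = 120.683333 rev/s
J = V / (n·D) = 36.61 / (120.683333 × 1.092) = 0.277798
regime bands: climb J<0.3004 | cruise [0.3004, 0.6007) | windmill J≥0.6007
J = 0.2778 → climb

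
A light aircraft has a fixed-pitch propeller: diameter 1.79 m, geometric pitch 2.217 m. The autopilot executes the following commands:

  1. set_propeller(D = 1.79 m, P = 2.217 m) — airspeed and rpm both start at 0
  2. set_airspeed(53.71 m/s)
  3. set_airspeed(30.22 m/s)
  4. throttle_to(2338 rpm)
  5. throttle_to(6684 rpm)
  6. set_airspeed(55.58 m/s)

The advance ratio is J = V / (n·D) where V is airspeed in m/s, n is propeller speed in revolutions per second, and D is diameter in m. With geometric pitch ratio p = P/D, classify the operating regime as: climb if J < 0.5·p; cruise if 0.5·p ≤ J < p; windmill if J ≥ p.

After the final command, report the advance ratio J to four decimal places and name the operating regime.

J = 0.2787, regime = climb

set_propeller: D = 1.79 m, P = 2.217 m (p = P/D = 1.238547); state ← (V=0, rpm=0)
set_airspeed(53.71): V ← 53.71 m/s
set_airspeed(30.22): V ← 30.22 m/s
throttle_to(2338): rpm ← 2338
throttle_to(6684): rpm ← 6684
set_airspeed(55.58): V ← 55.58 m/s
final state: V = 55.58 m/s, rpm = 6684 → n = rpm/60 = 111.400000 rev/s
J = V / (n·D) = 55.58 / (111.400000 × 1.79) = 0.278728
regime bands: climb J<0.6193 | cruise [0.6193, 1.2385) | windmill J≥1.2385
J = 0.2787 → climb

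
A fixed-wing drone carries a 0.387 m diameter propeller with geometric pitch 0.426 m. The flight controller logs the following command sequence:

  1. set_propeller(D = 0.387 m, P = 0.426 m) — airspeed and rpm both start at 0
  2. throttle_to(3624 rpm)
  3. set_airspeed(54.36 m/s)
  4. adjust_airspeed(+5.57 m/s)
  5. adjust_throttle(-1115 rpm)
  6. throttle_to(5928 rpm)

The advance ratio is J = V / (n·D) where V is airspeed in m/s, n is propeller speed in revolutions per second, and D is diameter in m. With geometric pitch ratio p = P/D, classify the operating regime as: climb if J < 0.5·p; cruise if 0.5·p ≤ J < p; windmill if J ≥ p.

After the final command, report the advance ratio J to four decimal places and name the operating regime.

set_propeller: D = 0.387 m, P = 0.426 m (p = P/D = 1.100775); state ← (V=0, rpm=0)
throttle_to(3624): rpm ← 3624
set_airspeed(54.36): V ← 54.36 m/s
adjust_airspeed(+5.57): V ← 54.36 +5.57 = 59.93 m/s
adjust_throttle(-1115): rpm ← 3624 -1115 = 2509
throttle_to(5928): rpm ← 5928
final state: V = 59.93 m/s, rpm = 5928 → n = rpm/60 = 98.800000 rev/s
J = V / (n·D) = 59.93 / (98.800000 × 0.387) = 1.567387
regime bands: climb J<0.5504 | cruise [0.5504, 1.1008) | windmill J≥1.1008
J = 1.5674 → windmill

J = 1.5674, regime = windmill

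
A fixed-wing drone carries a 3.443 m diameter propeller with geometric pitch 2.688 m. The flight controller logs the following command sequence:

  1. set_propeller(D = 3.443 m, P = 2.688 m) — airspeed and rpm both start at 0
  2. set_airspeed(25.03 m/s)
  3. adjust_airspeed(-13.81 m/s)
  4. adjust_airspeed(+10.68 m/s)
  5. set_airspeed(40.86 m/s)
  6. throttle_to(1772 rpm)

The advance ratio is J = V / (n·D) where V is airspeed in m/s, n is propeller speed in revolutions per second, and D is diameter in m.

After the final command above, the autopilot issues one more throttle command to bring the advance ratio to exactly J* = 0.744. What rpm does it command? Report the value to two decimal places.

rpm = 957.06

set_propeller: D = 3.443 m, P = 2.688 m (p = P/D = 0.780714); state ← (V=0, rpm=0)
set_airspeed(25.03): V ← 25.03 m/s
adjust_airspeed(-13.81): V ← 25.03 -13.81 = 11.22 m/s
adjust_airspeed(+10.68): V ← 11.22 +10.68 = 21.9 m/s
set_airspeed(40.86): V ← 40.86 m/s
throttle_to(1772): rpm ← 1772
final state: V = 40.86 m/s, rpm = 1772 → n = rpm/60 = 29.533333 rev/s
target J* = 0.744; solve J* = V/(n·D) for n: n = V/(J*·D) = 40.86/(0.744 × 3.443) = 15.951018 rev/s
rpm = 60·n = 957.061078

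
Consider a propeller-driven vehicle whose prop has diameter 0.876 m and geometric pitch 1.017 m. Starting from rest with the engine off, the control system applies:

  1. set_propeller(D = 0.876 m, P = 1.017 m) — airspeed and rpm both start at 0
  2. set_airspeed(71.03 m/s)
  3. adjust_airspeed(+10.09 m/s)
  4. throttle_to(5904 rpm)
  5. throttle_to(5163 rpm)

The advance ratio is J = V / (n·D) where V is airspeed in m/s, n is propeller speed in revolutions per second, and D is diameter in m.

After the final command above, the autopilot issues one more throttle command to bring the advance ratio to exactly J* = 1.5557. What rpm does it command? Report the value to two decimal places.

set_propeller: D = 0.876 m, P = 1.017 m (p = P/D = 1.160959); state ← (V=0, rpm=0)
set_airspeed(71.03): V ← 71.03 m/s
adjust_airspeed(+10.09): V ← 71.03 +10.09 = 81.12 m/s
throttle_to(5904): rpm ← 5904
throttle_to(5163): rpm ← 5163
final state: V = 81.12 m/s, rpm = 5163 → n = rpm/60 = 86.050000 rev/s
target J* = 1.5557; solve J* = V/(n·D) for n: n = V/(J*·D) = 81.12/(1.5557 × 0.876) = 59.524805 rev/s
rpm = 60·n = 3571.488323

rpm = 3571.49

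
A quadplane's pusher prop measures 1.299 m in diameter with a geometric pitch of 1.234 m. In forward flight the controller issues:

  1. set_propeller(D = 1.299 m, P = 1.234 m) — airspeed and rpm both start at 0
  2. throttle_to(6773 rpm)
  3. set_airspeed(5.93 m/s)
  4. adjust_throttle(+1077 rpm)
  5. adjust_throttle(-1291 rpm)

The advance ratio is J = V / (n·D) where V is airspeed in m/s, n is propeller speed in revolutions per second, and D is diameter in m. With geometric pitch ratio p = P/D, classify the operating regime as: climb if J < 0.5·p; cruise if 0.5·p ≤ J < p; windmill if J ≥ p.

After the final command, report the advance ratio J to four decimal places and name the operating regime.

J = 0.0418, regime = climb

set_propeller: D = 1.299 m, P = 1.234 m (p = P/D = 0.949962); state ← (V=0, rpm=0)
throttle_to(6773): rpm ← 6773
set_airspeed(5.93): V ← 5.93 m/s
adjust_throttle(+1077): rpm ← 6773 +1077 = 7850
adjust_throttle(-1291): rpm ← 7850 -1291 = 6559
final state: V = 5.93 m/s, rpm = 6559 → n = rpm/60 = 109.316667 rev/s
J = V / (n·D) = 5.93 / (109.316667 × 1.299) = 0.041760
regime bands: climb J<0.4750 | cruise [0.4750, 0.9500) | windmill J≥0.9500
J = 0.0418 → climb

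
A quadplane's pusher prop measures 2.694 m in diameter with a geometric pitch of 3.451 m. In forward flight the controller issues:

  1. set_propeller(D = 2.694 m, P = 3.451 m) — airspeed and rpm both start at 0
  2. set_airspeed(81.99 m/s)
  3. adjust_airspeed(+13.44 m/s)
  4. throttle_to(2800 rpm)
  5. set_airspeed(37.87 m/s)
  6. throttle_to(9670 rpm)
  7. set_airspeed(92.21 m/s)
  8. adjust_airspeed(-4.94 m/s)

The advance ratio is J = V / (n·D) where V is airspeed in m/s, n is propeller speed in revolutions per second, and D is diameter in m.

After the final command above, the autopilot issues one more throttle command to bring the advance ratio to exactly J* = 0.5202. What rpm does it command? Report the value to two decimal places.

rpm = 3736.36

set_propeller: D = 2.694 m, P = 3.451 m (p = P/D = 1.280995); state ← (V=0, rpm=0)
set_airspeed(81.99): V ← 81.99 m/s
adjust_airspeed(+13.44): V ← 81.99 +13.44 = 95.43 m/s
throttle_to(2800): rpm ← 2800
set_airspeed(37.87): V ← 37.87 m/s
throttle_to(9670): rpm ← 9670
set_airspeed(92.21): V ← 92.21 m/s
adjust_airspeed(-4.94): V ← 92.21 -4.94 = 87.27 m/s
final state: V = 87.27 m/s, rpm = 9670 → n = rpm/60 = 161.166667 rev/s
target J* = 0.5202; solve J* = V/(n·D) for n: n = V/(J*·D) = 87.27/(0.5202 × 2.694) = 62.272605 rev/s
rpm = 60·n = 3736.356327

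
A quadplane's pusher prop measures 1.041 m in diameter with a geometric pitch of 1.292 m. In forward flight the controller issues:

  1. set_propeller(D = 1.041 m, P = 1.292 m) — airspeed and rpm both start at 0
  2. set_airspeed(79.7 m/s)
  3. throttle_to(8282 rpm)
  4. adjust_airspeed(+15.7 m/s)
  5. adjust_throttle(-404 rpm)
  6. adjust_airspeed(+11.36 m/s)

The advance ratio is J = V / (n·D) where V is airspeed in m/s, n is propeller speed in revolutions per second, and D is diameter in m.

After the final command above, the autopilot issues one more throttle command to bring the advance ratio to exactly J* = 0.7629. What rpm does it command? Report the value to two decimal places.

rpm = 8065.69

set_propeller: D = 1.041 m, P = 1.292 m (p = P/D = 1.241114); state ← (V=0, rpm=0)
set_airspeed(79.7): V ← 79.7 m/s
throttle_to(8282): rpm ← 8282
adjust_airspeed(+15.7): V ← 79.7 +15.7 = 95.4 m/s
adjust_throttle(-404): rpm ← 8282 -404 = 7878
adjust_airspeed(+11.36): V ← 95.4 +11.36 = 106.76 m/s
final state: V = 106.76 m/s, rpm = 7878 → n = rpm/60 = 131.300000 rev/s
target J* = 0.7629; solve J* = V/(n·D) for n: n = V/(J*·D) = 106.76/(0.7629 × 1.041) = 134.428150 rev/s
rpm = 60·n = 8065.688978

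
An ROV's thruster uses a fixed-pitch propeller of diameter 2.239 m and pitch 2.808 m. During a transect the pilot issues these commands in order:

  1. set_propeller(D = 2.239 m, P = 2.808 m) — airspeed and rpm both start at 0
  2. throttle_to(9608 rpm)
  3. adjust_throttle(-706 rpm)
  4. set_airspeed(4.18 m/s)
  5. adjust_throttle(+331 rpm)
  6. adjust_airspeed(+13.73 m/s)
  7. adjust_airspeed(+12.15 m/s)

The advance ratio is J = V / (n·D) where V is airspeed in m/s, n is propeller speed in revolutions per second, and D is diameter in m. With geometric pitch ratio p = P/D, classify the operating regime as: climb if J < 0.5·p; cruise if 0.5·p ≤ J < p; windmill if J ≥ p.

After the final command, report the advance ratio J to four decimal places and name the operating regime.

J = 0.0872, regime = climb

set_propeller: D = 2.239 m, P = 2.808 m (p = P/D = 1.254131); state ← (V=0, rpm=0)
throttle_to(9608): rpm ← 9608
adjust_throttle(-706): rpm ← 9608 -706 = 8902
set_airspeed(4.18): V ← 4.18 m/s
adjust_throttle(+331): rpm ← 8902 +331 = 9233
adjust_airspeed(+13.73): V ← 4.18 +13.73 = 17.91 m/s
adjust_airspeed(+12.15): V ← 17.91 +12.15 = 30.06 m/s
final state: V = 30.06 m/s, rpm = 9233 → n = rpm/60 = 153.883333 rev/s
J = V / (n·D) = 30.06 / (153.883333 × 2.239) = 0.087246
regime bands: climb J<0.6271 | cruise [0.6271, 1.2541) | windmill J≥1.2541
J = 0.0872 → climb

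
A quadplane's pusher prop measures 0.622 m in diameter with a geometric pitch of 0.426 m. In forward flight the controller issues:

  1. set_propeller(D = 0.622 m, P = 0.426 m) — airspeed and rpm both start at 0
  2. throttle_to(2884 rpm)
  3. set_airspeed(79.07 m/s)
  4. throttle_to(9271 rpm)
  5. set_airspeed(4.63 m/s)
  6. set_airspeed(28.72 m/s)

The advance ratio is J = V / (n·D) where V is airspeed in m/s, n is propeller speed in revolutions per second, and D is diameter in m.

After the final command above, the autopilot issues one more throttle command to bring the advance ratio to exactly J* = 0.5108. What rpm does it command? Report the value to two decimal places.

rpm = 5423.68

set_propeller: D = 0.622 m, P = 0.426 m (p = P/D = 0.684887); state ← (V=0, rpm=0)
throttle_to(2884): rpm ← 2884
set_airspeed(79.07): V ← 79.07 m/s
throttle_to(9271): rpm ← 9271
set_airspeed(4.63): V ← 4.63 m/s
set_airspeed(28.72): V ← 28.72 m/s
final state: V = 28.72 m/s, rpm = 9271 → n = rpm/60 = 154.516667 rev/s
target J* = 0.5108; solve J* = V/(n·D) for n: n = V/(J*·D) = 28.72/(0.5108 × 0.622) = 90.394740 rev/s
rpm = 60·n = 5423.684429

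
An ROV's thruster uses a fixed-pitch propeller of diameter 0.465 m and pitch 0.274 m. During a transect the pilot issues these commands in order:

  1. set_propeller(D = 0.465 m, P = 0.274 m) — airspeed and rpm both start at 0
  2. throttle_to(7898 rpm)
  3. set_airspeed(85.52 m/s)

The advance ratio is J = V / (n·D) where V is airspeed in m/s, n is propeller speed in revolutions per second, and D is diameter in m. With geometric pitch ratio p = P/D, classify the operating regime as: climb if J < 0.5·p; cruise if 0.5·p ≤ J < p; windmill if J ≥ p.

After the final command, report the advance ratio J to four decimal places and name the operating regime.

set_propeller: D = 0.465 m, P = 0.274 m (p = P/D = 0.589247); state ← (V=0, rpm=0)
throttle_to(7898): rpm ← 7898
set_airspeed(85.52): V ← 85.52 m/s
final state: V = 85.52 m/s, rpm = 7898 → n = rpm/60 = 131.633333 rev/s
J = V / (n·D) = 85.52 / (131.633333 × 0.465) = 1.397169
regime bands: climb J<0.2946 | cruise [0.2946, 0.5892) | windmill J≥0.5892
J = 1.3972 → windmill

J = 1.3972, regime = windmill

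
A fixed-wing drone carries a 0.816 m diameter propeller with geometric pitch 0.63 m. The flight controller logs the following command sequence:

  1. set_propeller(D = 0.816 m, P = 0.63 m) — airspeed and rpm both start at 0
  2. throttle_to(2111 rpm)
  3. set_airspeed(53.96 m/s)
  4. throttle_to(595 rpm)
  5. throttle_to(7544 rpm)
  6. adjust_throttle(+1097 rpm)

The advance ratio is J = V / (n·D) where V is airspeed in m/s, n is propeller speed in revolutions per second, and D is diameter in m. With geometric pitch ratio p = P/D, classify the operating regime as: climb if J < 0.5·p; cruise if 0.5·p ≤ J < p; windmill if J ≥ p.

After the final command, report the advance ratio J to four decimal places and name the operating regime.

J = 0.4592, regime = cruise

set_propeller: D = 0.816 m, P = 0.63 m (p = P/D = 0.772059); state ← (V=0, rpm=0)
throttle_to(2111): rpm ← 2111
set_airspeed(53.96): V ← 53.96 m/s
throttle_to(595): rpm ← 595
throttle_to(7544): rpm ← 7544
adjust_throttle(+1097): rpm ← 7544 +1097 = 8641
final state: V = 53.96 m/s, rpm = 8641 → n = rpm/60 = 144.016667 rev/s
J = V / (n·D) = 53.96 / (144.016667 × 0.816) = 0.459165
regime bands: climb J<0.3860 | cruise [0.3860, 0.7721) | windmill J≥0.7721
J = 0.4592 → cruise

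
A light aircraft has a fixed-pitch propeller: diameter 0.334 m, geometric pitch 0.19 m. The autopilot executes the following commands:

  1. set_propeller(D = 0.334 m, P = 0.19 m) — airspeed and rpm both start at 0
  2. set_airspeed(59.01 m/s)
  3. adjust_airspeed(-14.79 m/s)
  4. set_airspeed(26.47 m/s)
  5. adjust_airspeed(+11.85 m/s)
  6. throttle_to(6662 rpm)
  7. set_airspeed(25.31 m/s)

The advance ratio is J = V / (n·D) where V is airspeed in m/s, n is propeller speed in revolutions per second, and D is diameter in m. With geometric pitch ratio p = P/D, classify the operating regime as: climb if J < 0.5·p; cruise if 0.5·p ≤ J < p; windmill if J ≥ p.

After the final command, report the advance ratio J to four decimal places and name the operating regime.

set_propeller: D = 0.334 m, P = 0.19 m (p = P/D = 0.568862); state ← (V=0, rpm=0)
set_airspeed(59.01): V ← 59.01 m/s
adjust_airspeed(-14.79): V ← 59.01 -14.79 = 44.22 m/s
set_airspeed(26.47): V ← 26.47 m/s
adjust_airspeed(+11.85): V ← 26.47 +11.85 = 38.32 m/s
throttle_to(6662): rpm ← 6662
set_airspeed(25.31): V ← 25.31 m/s
final state: V = 25.31 m/s, rpm = 6662 → n = rpm/60 = 111.033333 rev/s
J = V / (n·D) = 25.31 / (111.033333 × 0.334) = 0.682484
regime bands: climb J<0.2844 | cruise [0.2844, 0.5689) | windmill J≥0.5689
J = 0.6825 → windmill

J = 0.6825, regime = windmill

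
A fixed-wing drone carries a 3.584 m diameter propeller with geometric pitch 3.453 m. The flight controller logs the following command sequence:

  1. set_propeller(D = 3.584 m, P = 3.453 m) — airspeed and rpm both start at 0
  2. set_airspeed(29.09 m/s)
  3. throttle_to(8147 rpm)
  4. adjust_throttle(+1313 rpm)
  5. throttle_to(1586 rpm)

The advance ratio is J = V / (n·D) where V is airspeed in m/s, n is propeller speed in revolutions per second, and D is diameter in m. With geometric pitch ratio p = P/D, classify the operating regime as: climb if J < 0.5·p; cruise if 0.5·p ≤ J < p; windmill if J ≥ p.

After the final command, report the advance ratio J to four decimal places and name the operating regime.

set_propeller: D = 3.584 m, P = 3.453 m (p = P/D = 0.963449); state ← (V=0, rpm=0)
set_airspeed(29.09): V ← 29.09 m/s
throttle_to(8147): rpm ← 8147
adjust_throttle(+1313): rpm ← 8147 +1313 = 9460
throttle_to(1586): rpm ← 1586
final state: V = 29.09 m/s, rpm = 1586 → n = rpm/60 = 26.433333 rev/s
J = V / (n·D) = 29.09 / (26.433333 × 3.584) = 0.307060
regime bands: climb J<0.4817 | cruise [0.4817, 0.9634) | windmill J≥0.9634
J = 0.3071 → climb

J = 0.3071, regime = climb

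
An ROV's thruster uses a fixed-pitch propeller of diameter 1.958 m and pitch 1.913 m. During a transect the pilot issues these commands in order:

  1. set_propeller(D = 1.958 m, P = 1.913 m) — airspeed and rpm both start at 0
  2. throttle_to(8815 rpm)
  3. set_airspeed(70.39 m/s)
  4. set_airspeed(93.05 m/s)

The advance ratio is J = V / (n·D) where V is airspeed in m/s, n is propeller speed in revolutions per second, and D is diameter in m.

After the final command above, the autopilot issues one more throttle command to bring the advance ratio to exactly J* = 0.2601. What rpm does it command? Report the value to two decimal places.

rpm = 10962.63

set_propeller: D = 1.958 m, P = 1.913 m (p = P/D = 0.977017); state ← (V=0, rpm=0)
throttle_to(8815): rpm ← 8815
set_airspeed(70.39): V ← 70.39 m/s
set_airspeed(93.05): V ← 93.05 m/s
final state: V = 93.05 m/s, rpm = 8815 → n = rpm/60 = 146.916667 rev/s
target J* = 0.2601; solve J* = V/(n·D) for n: n = V/(J*·D) = 93.05/(0.2601 × 1.958) = 182.710429 rev/s
rpm = 60·n = 10962.625752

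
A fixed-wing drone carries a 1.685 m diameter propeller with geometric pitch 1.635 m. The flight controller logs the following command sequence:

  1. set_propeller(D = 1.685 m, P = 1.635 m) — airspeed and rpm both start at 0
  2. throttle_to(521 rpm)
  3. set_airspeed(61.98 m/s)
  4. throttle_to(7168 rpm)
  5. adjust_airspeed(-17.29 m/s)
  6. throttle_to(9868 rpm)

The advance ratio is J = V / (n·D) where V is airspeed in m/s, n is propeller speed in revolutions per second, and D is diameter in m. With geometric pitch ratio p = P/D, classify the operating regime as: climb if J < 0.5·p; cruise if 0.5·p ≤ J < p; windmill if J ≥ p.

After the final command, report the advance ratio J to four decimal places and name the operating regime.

set_propeller: D = 1.685 m, P = 1.635 m (p = P/D = 0.970326); state ← (V=0, rpm=0)
throttle_to(521): rpm ← 521
set_airspeed(61.98): V ← 61.98 m/s
throttle_to(7168): rpm ← 7168
adjust_airspeed(-17.29): V ← 61.98 -17.29 = 44.69 m/s
throttle_to(9868): rpm ← 9868
final state: V = 44.69 m/s, rpm = 9868 → n = rpm/60 = 164.466667 rev/s
J = V / (n·D) = 44.69 / (164.466667 × 1.685) = 0.161262
regime bands: climb J<0.4852 | cruise [0.4852, 0.9703) | windmill J≥0.9703
J = 0.1613 → climb

J = 0.1613, regime = climb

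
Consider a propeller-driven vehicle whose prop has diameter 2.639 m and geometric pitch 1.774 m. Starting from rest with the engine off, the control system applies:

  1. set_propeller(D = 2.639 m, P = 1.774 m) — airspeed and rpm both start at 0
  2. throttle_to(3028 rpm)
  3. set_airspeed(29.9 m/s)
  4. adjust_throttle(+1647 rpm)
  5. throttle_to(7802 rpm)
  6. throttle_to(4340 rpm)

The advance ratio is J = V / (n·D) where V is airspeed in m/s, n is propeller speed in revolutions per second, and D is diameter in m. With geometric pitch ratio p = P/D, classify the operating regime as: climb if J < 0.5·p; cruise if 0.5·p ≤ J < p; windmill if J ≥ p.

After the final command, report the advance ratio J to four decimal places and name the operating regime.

J = 0.1566, regime = climb

set_propeller: D = 2.639 m, P = 1.774 m (p = P/D = 0.672224); state ← (V=0, rpm=0)
throttle_to(3028): rpm ← 3028
set_airspeed(29.9): V ← 29.9 m/s
adjust_throttle(+1647): rpm ← 3028 +1647 = 4675
throttle_to(7802): rpm ← 7802
throttle_to(4340): rpm ← 4340
final state: V = 29.9 m/s, rpm = 4340 → n = rpm/60 = 72.333333 rev/s
J = V / (n·D) = 29.9 / (72.333333 × 2.639) = 0.156637
regime bands: climb J<0.3361 | cruise [0.3361, 0.6722) | windmill J≥0.6722
J = 0.1566 → climb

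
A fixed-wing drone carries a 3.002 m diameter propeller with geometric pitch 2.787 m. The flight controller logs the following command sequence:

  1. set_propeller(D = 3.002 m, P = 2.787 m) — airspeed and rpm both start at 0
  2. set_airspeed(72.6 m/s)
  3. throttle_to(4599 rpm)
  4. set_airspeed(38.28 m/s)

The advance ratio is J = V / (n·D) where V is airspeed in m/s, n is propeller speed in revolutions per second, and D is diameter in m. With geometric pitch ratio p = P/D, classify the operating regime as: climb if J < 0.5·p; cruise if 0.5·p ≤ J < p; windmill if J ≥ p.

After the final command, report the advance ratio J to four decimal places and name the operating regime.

J = 0.1664, regime = climb

set_propeller: D = 3.002 m, P = 2.787 m (p = P/D = 0.928381); state ← (V=0, rpm=0)
set_airspeed(72.6): V ← 72.6 m/s
throttle_to(4599): rpm ← 4599
set_airspeed(38.28): V ← 38.28 m/s
final state: V = 38.28 m/s, rpm = 4599 → n = rpm/60 = 76.650000 rev/s
J = V / (n·D) = 38.28 / (76.650000 × 3.002) = 0.166360
regime bands: climb J<0.4642 | cruise [0.4642, 0.9284) | windmill J≥0.9284
J = 0.1664 → climb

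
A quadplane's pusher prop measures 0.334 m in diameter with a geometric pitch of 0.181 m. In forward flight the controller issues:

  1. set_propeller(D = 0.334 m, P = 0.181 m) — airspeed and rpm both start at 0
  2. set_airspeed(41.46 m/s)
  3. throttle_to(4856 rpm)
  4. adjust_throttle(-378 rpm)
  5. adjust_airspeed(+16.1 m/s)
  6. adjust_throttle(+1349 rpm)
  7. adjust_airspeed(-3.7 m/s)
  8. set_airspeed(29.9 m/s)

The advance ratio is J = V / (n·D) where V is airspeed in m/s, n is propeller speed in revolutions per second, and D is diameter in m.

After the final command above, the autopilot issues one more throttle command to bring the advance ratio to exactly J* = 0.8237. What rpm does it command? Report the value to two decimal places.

rpm = 6520.89

set_propeller: D = 0.334 m, P = 0.181 m (p = P/D = 0.541916); state ← (V=0, rpm=0)
set_airspeed(41.46): V ← 41.46 m/s
throttle_to(4856): rpm ← 4856
adjust_throttle(-378): rpm ← 4856 -378 = 4478
adjust_airspeed(+16.1): V ← 41.46 +16.1 = 57.56 m/s
adjust_throttle(+1349): rpm ← 4478 +1349 = 5827
adjust_airspeed(-3.7): V ← 57.56 -3.7 = 53.86 m/s
set_airspeed(29.9): V ← 29.9 m/s
final state: V = 29.9 m/s, rpm = 5827 → n = rpm/60 = 97.116667 rev/s
target J* = 0.8237; solve J* = V/(n·D) for n: n = V/(J*·D) = 29.9/(0.8237 × 0.334) = 108.681508 rev/s
rpm = 60·n = 6520.890476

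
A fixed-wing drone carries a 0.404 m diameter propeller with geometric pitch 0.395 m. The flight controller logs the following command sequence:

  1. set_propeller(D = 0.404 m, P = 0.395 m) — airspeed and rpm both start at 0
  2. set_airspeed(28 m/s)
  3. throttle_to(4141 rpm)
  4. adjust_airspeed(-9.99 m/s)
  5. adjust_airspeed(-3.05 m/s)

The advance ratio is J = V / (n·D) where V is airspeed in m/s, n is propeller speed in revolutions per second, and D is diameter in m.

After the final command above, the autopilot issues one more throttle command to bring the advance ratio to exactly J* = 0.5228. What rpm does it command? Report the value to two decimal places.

rpm = 4249.77

set_propeller: D = 0.404 m, P = 0.395 m (p = P/D = 0.977723); state ← (V=0, rpm=0)
set_airspeed(28): V ← 28 m/s
throttle_to(4141): rpm ← 4141
adjust_airspeed(-9.99): V ← 28 -9.99 = 18.01 m/s
adjust_airspeed(-3.05): V ← 18.01 -3.05 = 14.96 m/s
final state: V = 14.96 m/s, rpm = 4141 → n = rpm/60 = 69.016667 rev/s
target J* = 0.5228; solve J* = V/(n·D) for n: n = V/(J*·D) = 14.96/(0.5228 × 0.404) = 70.829577 rev/s
rpm = 60·n = 4249.774633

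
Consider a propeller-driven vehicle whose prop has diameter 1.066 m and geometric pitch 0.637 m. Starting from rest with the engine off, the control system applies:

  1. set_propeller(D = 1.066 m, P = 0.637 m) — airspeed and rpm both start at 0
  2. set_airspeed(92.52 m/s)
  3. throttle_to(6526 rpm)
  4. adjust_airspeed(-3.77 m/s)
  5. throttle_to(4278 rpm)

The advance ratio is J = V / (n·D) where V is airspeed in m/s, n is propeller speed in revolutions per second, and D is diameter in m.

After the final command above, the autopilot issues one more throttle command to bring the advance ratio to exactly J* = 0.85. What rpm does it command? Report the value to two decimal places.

set_propeller: D = 1.066 m, P = 0.637 m (p = P/D = 0.597561); state ← (V=0, rpm=0)
set_airspeed(92.52): V ← 92.52 m/s
throttle_to(6526): rpm ← 6526
adjust_airspeed(-3.77): V ← 92.52 -3.77 = 88.75 m/s
throttle_to(4278): rpm ← 4278
final state: V = 88.75 m/s, rpm = 4278 → n = rpm/60 = 71.300000 rev/s
target J* = 0.85; solve J* = V/(n·D) for n: n = V/(J*·D) = 88.75/(0.85 × 1.066) = 97.947246 rev/s
rpm = 60·n = 5876.834786

rpm = 5876.83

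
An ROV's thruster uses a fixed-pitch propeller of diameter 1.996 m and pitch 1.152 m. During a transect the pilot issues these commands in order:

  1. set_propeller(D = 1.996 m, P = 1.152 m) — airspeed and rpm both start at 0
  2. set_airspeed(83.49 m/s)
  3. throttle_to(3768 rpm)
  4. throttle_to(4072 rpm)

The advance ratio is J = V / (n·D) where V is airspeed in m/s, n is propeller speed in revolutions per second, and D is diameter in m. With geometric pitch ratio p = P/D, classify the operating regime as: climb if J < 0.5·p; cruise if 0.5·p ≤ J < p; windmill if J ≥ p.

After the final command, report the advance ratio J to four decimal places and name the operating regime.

set_propeller: D = 1.996 m, P = 1.152 m (p = P/D = 0.577154); state ← (V=0, rpm=0)
set_airspeed(83.49): V ← 83.49 m/s
throttle_to(3768): rpm ← 3768
throttle_to(4072): rpm ← 4072
final state: V = 83.49 m/s, rpm = 4072 → n = rpm/60 = 67.866667 rev/s
J = V / (n·D) = 83.49 / (67.866667 × 1.996) = 0.616336
regime bands: climb J<0.2886 | cruise [0.2886, 0.5772) | windmill J≥0.5772
J = 0.6163 → windmill

J = 0.6163, regime = windmill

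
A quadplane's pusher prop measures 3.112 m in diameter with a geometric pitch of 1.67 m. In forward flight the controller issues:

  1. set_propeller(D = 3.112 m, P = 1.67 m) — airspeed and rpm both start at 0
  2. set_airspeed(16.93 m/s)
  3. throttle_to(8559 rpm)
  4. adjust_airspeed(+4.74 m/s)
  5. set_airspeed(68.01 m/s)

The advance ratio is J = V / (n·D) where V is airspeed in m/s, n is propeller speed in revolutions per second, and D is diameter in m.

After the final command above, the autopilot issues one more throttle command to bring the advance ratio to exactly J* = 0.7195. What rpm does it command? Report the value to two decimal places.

set_propeller: D = 3.112 m, P = 1.67 m (p = P/D = 0.536632); state ← (V=0, rpm=0)
set_airspeed(16.93): V ← 16.93 m/s
throttle_to(8559): rpm ← 8559
adjust_airspeed(+4.74): V ← 16.93 +4.74 = 21.67 m/s
set_airspeed(68.01): V ← 68.01 m/s
final state: V = 68.01 m/s, rpm = 8559 → n = rpm/60 = 142.650000 rev/s
target J* = 0.7195; solve J* = V/(n·D) for n: n = V/(J*·D) = 68.01/(0.7195 × 3.112) = 30.374028 rev/s
rpm = 60·n = 1822.441677

rpm = 1822.44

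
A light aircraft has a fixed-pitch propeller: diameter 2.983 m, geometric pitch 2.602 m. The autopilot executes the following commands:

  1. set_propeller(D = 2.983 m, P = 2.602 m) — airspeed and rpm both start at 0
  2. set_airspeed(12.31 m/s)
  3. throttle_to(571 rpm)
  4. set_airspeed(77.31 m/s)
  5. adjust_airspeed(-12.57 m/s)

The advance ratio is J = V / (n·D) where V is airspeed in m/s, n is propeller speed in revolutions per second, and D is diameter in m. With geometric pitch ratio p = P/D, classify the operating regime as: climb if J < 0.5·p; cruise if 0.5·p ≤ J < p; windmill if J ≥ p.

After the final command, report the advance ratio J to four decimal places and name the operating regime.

set_propeller: D = 2.983 m, P = 2.602 m (p = P/D = 0.872276); state ← (V=0, rpm=0)
set_airspeed(12.31): V ← 12.31 m/s
throttle_to(571): rpm ← 571
set_airspeed(77.31): V ← 77.31 m/s
adjust_airspeed(-12.57): V ← 77.31 -12.57 = 64.74 m/s
final state: V = 64.74 m/s, rpm = 571 → n = rpm/60 = 9.516667 rev/s
J = V / (n·D) = 64.74 / (9.516667 × 2.983) = 2.280524
regime bands: climb J<0.4361 | cruise [0.4361, 0.8723) | windmill J≥0.8723
J = 2.2805 → windmill

J = 2.2805, regime = windmill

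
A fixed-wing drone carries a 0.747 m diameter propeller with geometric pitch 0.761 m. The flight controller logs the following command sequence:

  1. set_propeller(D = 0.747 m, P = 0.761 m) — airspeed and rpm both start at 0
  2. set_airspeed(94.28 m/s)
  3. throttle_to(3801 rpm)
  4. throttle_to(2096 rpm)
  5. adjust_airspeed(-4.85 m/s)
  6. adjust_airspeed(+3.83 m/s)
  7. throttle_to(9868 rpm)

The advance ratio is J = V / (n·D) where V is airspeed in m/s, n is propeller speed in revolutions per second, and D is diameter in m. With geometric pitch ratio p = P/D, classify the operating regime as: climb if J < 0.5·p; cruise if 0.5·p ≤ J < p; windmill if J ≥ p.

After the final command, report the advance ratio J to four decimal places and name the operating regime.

set_propeller: D = 0.747 m, P = 0.761 m (p = P/D = 1.018742); state ← (V=0, rpm=0)
set_airspeed(94.28): V ← 94.28 m/s
throttle_to(3801): rpm ← 3801
throttle_to(2096): rpm ← 2096
adjust_airspeed(-4.85): V ← 94.28 -4.85 = 89.43 m/s
adjust_airspeed(+3.83): V ← 89.43 +3.83 = 93.26 m/s
throttle_to(9868): rpm ← 9868
final state: V = 93.26 m/s, rpm = 9868 → n = rpm/60 = 164.466667 rev/s
J = V / (n·D) = 93.26 / (164.466667 × 0.747) = 0.759096
regime bands: climb J<0.5094 | cruise [0.5094, 1.0187) | windmill J≥1.0187
J = 0.7591 → cruise

J = 0.7591, regime = cruise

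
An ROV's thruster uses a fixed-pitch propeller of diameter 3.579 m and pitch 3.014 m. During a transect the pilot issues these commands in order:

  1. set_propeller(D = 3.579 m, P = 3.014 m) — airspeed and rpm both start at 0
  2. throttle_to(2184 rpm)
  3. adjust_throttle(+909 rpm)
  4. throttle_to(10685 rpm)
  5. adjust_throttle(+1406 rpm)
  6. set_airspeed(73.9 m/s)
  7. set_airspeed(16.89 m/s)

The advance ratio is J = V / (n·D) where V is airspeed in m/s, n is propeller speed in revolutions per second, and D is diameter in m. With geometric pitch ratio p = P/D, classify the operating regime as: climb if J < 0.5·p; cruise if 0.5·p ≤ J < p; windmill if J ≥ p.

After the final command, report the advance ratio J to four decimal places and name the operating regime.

set_propeller: D = 3.579 m, P = 3.014 m (p = P/D = 0.842135); state ← (V=0, rpm=0)
throttle_to(2184): rpm ← 2184
adjust_throttle(+909): rpm ← 2184 +909 = 3093
throttle_to(10685): rpm ← 10685
adjust_throttle(+1406): rpm ← 10685 +1406 = 12091
set_airspeed(73.9): V ← 73.9 m/s
set_airspeed(16.89): V ← 16.89 m/s
final state: V = 16.89 m/s, rpm = 12091 → n = rpm/60 = 201.516667 rev/s
J = V / (n·D) = 16.89 / (201.516667 × 3.579) = 0.023418
regime bands: climb J<0.4211 | cruise [0.4211, 0.8421) | windmill J≥0.8421
J = 0.0234 → climb

J = 0.0234, regime = climb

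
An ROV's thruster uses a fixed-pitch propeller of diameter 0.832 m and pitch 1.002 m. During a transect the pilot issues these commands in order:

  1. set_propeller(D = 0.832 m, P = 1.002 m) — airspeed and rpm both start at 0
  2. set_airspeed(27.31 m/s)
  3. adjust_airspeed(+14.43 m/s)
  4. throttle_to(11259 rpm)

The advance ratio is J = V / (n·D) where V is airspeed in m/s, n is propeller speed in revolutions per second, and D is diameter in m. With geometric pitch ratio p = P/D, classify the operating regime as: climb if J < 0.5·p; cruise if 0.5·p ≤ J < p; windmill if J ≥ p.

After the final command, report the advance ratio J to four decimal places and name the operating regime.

set_propeller: D = 0.832 m, P = 1.002 m (p = P/D = 1.204327); state ← (V=0, rpm=0)
set_airspeed(27.31): V ← 27.31 m/s
adjust_airspeed(+14.43): V ← 27.31 +14.43 = 41.74 m/s
throttle_to(11259): rpm ← 11259
final state: V = 41.74 m/s, rpm = 11259 → n = rpm/60 = 187.650000 rev/s
J = V / (n·D) = 41.74 / (187.650000 × 0.832) = 0.267350
regime bands: climb J<0.6022 | cruise [0.6022, 1.2043) | windmill J≥1.2043
J = 0.2674 → climb

J = 0.2674, regime = climb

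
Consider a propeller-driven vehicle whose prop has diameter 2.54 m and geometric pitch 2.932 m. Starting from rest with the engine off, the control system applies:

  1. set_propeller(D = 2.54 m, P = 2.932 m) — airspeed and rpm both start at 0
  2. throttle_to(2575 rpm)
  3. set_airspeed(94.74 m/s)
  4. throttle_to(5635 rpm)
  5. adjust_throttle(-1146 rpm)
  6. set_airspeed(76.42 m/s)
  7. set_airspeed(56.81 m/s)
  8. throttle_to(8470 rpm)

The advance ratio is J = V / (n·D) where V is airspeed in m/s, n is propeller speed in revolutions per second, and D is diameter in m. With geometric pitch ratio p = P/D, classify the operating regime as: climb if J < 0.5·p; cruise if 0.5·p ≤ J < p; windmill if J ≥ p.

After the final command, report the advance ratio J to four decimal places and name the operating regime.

set_propeller: D = 2.54 m, P = 2.932 m (p = P/D = 1.154331); state ← (V=0, rpm=0)
throttle_to(2575): rpm ← 2575
set_airspeed(94.74): V ← 94.74 m/s
throttle_to(5635): rpm ← 5635
adjust_throttle(-1146): rpm ← 5635 -1146 = 4489
set_airspeed(76.42): V ← 76.42 m/s
set_airspeed(56.81): V ← 56.81 m/s
throttle_to(8470): rpm ← 8470
final state: V = 56.81 m/s, rpm = 8470 → n = rpm/60 = 141.166667 rev/s
J = V / (n·D) = 56.81 / (141.166667 × 2.54) = 0.158438
regime bands: climb J<0.5772 | cruise [0.5772, 1.1543) | windmill J≥1.1543
J = 0.1584 → climb

J = 0.1584, regime = climb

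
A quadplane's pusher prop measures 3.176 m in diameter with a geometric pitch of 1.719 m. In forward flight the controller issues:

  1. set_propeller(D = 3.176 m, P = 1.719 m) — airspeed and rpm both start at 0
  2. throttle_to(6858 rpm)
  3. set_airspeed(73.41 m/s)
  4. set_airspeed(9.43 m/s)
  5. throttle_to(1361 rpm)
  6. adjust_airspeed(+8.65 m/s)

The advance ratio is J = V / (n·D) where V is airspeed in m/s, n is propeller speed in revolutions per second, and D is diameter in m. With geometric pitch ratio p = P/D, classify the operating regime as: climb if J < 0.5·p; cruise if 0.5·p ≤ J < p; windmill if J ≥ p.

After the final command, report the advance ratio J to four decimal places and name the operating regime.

J = 0.2510, regime = climb

set_propeller: D = 3.176 m, P = 1.719 m (p = P/D = 0.541247); state ← (V=0, rpm=0)
throttle_to(6858): rpm ← 6858
set_airspeed(73.41): V ← 73.41 m/s
set_airspeed(9.43): V ← 9.43 m/s
throttle_to(1361): rpm ← 1361
adjust_airspeed(+8.65): V ← 9.43 +8.65 = 18.08 m/s
final state: V = 18.08 m/s, rpm = 1361 → n = rpm/60 = 22.683333 rev/s
J = V / (n·D) = 18.08 / (22.683333 × 3.176) = 0.250964
regime bands: climb J<0.2706 | cruise [0.2706, 0.5412) | windmill J≥0.5412
J = 0.2510 → climb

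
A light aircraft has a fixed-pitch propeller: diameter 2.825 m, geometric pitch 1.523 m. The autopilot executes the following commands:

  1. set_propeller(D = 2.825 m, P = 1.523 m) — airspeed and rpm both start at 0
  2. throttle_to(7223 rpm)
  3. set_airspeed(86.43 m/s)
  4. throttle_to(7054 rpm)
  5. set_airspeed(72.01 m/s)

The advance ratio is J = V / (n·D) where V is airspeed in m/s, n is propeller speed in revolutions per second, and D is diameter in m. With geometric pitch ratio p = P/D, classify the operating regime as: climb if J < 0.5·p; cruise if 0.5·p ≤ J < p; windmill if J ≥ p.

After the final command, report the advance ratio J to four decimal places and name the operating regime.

J = 0.2168, regime = climb

set_propeller: D = 2.825 m, P = 1.523 m (p = P/D = 0.539115); state ← (V=0, rpm=0)
throttle_to(7223): rpm ← 7223
set_airspeed(86.43): V ← 86.43 m/s
throttle_to(7054): rpm ← 7054
set_airspeed(72.01): V ← 72.01 m/s
final state: V = 72.01 m/s, rpm = 7054 → n = rpm/60 = 117.566667 rev/s
J = V / (n·D) = 72.01 / (117.566667 × 2.825) = 0.216815
regime bands: climb J<0.2696 | cruise [0.2696, 0.5391) | windmill J≥0.5391
J = 0.2168 → climb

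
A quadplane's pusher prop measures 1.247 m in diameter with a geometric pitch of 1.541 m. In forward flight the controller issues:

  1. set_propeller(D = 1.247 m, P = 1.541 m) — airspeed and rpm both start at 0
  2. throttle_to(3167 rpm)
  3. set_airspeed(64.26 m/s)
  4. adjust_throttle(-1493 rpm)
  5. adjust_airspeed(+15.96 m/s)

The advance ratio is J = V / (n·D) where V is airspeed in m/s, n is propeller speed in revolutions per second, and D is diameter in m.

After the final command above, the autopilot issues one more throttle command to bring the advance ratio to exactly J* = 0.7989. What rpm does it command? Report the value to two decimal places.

set_propeller: D = 1.247 m, P = 1.541 m (p = P/D = 1.235766); state ← (V=0, rpm=0)
throttle_to(3167): rpm ← 3167
set_airspeed(64.26): V ← 64.26 m/s
adjust_throttle(-1493): rpm ← 3167 -1493 = 1674
adjust_airspeed(+15.96): V ← 64.26 +15.96 = 80.22 m/s
final state: V = 80.22 m/s, rpm = 1674 → n = rpm/60 = 27.900000 rev/s
target J* = 0.7989; solve J* = V/(n·D) for n: n = V/(J*·D) = 80.22/(0.7989 × 1.247) = 80.523711 rev/s
rpm = 60·n = 4831.422677

rpm = 4831.42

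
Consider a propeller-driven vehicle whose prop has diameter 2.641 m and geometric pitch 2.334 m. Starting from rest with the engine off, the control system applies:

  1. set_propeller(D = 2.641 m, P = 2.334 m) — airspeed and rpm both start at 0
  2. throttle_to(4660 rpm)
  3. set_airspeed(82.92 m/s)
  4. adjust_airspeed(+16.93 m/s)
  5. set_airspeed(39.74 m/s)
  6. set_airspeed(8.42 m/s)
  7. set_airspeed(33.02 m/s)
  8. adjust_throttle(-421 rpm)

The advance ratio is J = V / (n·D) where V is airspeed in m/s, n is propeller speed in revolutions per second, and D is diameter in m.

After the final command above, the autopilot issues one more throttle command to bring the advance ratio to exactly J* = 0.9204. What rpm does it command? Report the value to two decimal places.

rpm = 815.05

set_propeller: D = 2.641 m, P = 2.334 m (p = P/D = 0.883756); state ← (V=0, rpm=0)
throttle_to(4660): rpm ← 4660
set_airspeed(82.92): V ← 82.92 m/s
adjust_airspeed(+16.93): V ← 82.92 +16.93 = 99.85 m/s
set_airspeed(39.74): V ← 39.74 m/s
set_airspeed(8.42): V ← 8.42 m/s
set_airspeed(33.02): V ← 33.02 m/s
adjust_throttle(-421): rpm ← 4660 -421 = 4239
final state: V = 33.02 m/s, rpm = 4239 → n = rpm/60 = 70.650000 rev/s
target J* = 0.9204; solve J* = V/(n·D) for n: n = V/(J*·D) = 33.02/(0.9204 × 2.641) = 13.584137 rev/s
rpm = 60·n = 815.048229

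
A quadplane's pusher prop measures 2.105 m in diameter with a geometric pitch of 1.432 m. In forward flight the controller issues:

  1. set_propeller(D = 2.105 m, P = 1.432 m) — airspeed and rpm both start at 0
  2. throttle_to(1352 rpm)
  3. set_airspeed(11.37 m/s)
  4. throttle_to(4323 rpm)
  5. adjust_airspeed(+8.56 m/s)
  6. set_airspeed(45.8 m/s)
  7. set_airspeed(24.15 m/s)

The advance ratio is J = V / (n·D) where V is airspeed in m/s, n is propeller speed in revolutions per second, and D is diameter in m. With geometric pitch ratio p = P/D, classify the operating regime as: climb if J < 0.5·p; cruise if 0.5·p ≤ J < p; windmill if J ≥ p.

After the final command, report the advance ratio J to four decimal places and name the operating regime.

J = 0.1592, regime = climb

set_propeller: D = 2.105 m, P = 1.432 m (p = P/D = 0.680285); state ← (V=0, rpm=0)
throttle_to(1352): rpm ← 1352
set_airspeed(11.37): V ← 11.37 m/s
throttle_to(4323): rpm ← 4323
adjust_airspeed(+8.56): V ← 11.37 +8.56 = 19.93 m/s
set_airspeed(45.8): V ← 45.8 m/s
set_airspeed(24.15): V ← 24.15 m/s
final state: V = 24.15 m/s, rpm = 4323 → n = rpm/60 = 72.050000 rev/s
J = V / (n·D) = 24.15 / (72.050000 × 2.105) = 0.159232
regime bands: climb J<0.3401 | cruise [0.3401, 0.6803) | windmill J≥0.6803
J = 0.1592 → climb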